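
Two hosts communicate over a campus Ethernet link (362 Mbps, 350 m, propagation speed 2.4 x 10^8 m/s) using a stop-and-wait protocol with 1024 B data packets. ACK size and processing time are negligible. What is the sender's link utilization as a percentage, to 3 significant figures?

t_tx = L/R = 8192/362000000 = 2.26298e-05 s.
t_prop = 350/240000000 = 1.45833e-06 s; RTT = 2.91667e-06 s.
Cycle = t_tx + RTT = 2.55465e-05 s.
Utilization = t_tx / cycle = 2.26298e-05/2.55465e-05 = 88.6 %.

88.6 %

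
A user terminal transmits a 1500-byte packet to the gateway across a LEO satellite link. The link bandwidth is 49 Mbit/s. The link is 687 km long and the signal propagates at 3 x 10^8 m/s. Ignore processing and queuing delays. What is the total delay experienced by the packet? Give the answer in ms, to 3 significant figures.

L = 1500 × 8 = 12000 bits.
Transmission delay = L/R = 12000 / 49000000 = 0.244898 ms.
Propagation delay = d/s = 687000 m / 300000000 m/s = 2.29 ms.
Total = 2.53 ms.

2.53 ms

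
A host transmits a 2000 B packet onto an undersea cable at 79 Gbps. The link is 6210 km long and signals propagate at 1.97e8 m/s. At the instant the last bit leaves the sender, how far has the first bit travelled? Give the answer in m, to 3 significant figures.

t_tx = L/R = 16000/79000000000 = 2.02532e-07 s.
Distance = s × t_tx = 197000000 × 2.02532e-07 = 39.9 m.

39.9 m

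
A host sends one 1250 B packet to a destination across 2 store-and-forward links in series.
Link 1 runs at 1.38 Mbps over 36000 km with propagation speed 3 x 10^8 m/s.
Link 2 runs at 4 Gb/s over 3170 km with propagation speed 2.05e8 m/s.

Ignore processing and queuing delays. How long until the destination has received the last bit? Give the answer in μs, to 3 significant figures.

143000 μs

L = 1250 × 8 = 10000 bits.
Transmission delays (L/R per hop): 7246.38, 2.5 μs; sum = 7248.88 μs.
Propagation delays (d/s per hop): 120000, 15463.4 μs; sum = 135463 μs.
End-to-end = 143000 μs.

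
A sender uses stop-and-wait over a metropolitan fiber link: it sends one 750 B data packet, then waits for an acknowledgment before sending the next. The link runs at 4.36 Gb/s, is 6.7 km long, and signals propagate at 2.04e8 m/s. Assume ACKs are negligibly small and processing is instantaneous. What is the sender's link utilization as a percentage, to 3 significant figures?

t_tx = L/R = 6000/4360000000 = 1.37615e-06 s.
t_prop = 6700/204000000 = 3.28431e-05 s; RTT = 6.56863e-05 s.
Cycle = t_tx + RTT = 6.70624e-05 s.
Utilization = t_tx / cycle = 1.37615e-06/6.70624e-05 = 2.05 %.

2.05 %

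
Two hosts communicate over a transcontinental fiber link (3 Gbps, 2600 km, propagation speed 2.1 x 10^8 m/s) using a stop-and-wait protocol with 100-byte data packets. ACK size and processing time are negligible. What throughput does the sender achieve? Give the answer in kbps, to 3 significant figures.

t_tx = L/R = 800/3000000000 = 2.66667e-07 s.
t_prop = 2600000/210000000 = 0.012381 s; RTT = 0.0247619 s.
Cycle = t_tx + RTT = 0.0247622 s.
Throughput = L / cycle = 800 / 0.0247622 = 32.3 kbps.

32.3 kbps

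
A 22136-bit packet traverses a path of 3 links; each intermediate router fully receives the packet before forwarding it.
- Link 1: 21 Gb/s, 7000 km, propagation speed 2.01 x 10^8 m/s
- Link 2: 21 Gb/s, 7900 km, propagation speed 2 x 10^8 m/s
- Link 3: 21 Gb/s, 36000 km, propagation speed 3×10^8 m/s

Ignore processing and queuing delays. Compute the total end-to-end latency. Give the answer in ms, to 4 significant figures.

Transmission delay per hop = L/R = 22136/21000000000 = 0.0010541 ms; 3 hops → 0.00316229 ms.
Propagation delays (d/s per hop): 34.8259, 39.5, 120 ms; sum = 194.326 ms.
End-to-end = 194.3 ms.

194.3 ms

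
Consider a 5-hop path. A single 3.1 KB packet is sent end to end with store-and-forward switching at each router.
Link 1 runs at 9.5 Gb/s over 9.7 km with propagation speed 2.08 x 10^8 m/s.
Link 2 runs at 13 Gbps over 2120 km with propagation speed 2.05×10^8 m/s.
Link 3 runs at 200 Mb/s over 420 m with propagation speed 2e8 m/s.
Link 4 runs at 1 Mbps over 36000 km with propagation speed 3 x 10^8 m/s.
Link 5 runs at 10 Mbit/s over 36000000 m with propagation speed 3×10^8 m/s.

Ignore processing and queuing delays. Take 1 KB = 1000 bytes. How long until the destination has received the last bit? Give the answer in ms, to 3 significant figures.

L = 24800 bits.
Transmission delays (L/R per hop): 0.00261053, 0.00190769, 0.124, 24.8, 2.48 ms; sum = 27.4085 ms.
Propagation delays (d/s per hop): 0.0466346, 10.3415, 0.0021, 120, 120 ms; sum = 250.39 ms.
End-to-end = 278 ms.

278 ms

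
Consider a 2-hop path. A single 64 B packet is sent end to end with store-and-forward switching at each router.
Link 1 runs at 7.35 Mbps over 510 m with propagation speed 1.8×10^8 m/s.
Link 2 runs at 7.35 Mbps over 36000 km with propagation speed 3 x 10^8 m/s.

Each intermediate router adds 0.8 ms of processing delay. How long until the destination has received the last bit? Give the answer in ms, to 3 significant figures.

121 ms

L = 64 × 8 = 512 bits.
Transmission delay per hop = L/R = 512/7350000 = 0.0696599 ms; 2 hops → 0.13932 ms.
Propagation delays (d/s per hop): 0.00283333, 120 ms; sum = 120.003 ms.
Processing at 1 router(s): 1 × 0.8 ms = 0.8 ms.
End-to-end = 121 ms.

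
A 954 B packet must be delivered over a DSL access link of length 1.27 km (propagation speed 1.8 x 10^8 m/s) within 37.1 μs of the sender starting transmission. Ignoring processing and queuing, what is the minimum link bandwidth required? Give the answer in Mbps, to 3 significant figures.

L = 7632 bits.
Propagation delay = 1270 / 180000000 = 7.05556 μs.
Transmission budget = 37.1 − 7.05556 = 30.0444 μs.
R ≥ L / t_tx = 7632 bits / 3.00444e-05 s = 254 Mbps.

254 Mbps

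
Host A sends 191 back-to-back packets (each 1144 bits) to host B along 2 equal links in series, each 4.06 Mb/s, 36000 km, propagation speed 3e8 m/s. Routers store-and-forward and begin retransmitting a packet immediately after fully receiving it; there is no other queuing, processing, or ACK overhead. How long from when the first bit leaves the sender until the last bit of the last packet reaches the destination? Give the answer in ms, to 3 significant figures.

Per-hop transmission t_tx = L/R = 1144/4.06e+06 = 0.281773 ms.
Per-hop propagation t_prop = 36000000/300000000 = 120 ms.
Pipeline fill: first packet needs 2·t_tx to clear all hops; remaining 190 packets each add one t_tx.
Total = (2+191-1)·t_tx + 2·t_prop = 192·0.281773 + 2·120 = 294 ms.

294 ms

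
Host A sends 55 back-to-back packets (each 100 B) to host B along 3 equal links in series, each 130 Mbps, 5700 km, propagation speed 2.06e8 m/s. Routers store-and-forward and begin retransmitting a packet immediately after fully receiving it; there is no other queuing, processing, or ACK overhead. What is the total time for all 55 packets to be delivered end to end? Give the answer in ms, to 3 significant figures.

83.4 ms

Per-hop transmission t_tx = L/R = 800/130000000 = 0.00615385 ms.
Per-hop propagation t_prop = 5700000/206000000 = 27.6699 ms.
Pipeline fill: first packet needs 3·t_tx to clear all hops; remaining 54 packets each add one t_tx.
Total = (3+55-1)·t_tx + 3·t_prop = 57·0.00615385 + 3·27.6699 = 83.4 ms.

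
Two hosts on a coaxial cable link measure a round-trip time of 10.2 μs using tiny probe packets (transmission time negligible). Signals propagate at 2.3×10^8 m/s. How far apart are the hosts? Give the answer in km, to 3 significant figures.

One-way propagation = RTT/2 = 5.1 μs.
d = s × t = 2.3e+08 × 5.1e-06 = 1.17 km.

1.17 km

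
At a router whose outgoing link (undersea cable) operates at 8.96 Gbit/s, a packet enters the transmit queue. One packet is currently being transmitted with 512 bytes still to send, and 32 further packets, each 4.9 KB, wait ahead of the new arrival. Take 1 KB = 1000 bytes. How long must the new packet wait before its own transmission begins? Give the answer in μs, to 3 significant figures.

Each queued packet: L/R = 39200/8960000000 = 4.375 μs.
32 queued → 140 μs.
Plus remaining 4096 bits of current packet: 0.457143 μs.
Queuing delay = 140 μs.

140 μs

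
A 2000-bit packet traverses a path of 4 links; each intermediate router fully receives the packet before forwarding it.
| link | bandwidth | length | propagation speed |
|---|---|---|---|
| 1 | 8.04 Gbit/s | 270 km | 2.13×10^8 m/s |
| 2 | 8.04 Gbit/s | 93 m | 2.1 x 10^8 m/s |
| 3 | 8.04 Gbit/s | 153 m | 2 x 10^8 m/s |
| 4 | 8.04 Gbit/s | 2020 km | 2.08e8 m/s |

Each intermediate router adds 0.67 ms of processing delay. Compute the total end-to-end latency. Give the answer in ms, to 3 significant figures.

13.0 ms

Transmission delay per hop = L/R = 2000/8.04e+09 = 0.000248756 ms; 4 hops → 0.000995025 ms.
Propagation delays (d/s per hop): 1.26761, 0.000442857, 0.000765, 9.71154 ms; sum = 10.9804 ms.
Processing at 3 router(s): 3 × 0.67 ms = 2.01 ms.
End-to-end = 13.0 ms.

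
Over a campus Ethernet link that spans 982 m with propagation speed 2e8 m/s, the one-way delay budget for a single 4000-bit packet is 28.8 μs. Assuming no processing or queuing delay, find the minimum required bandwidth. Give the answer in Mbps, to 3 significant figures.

167 Mbps

Propagation delay = 982 / 200000000 = 4.91 μs.
Transmission budget = 28.8 − 4.91 = 23.89 μs.
R ≥ L / t_tx = 4000 bits / 2.389e-05 s = 167 Mbps.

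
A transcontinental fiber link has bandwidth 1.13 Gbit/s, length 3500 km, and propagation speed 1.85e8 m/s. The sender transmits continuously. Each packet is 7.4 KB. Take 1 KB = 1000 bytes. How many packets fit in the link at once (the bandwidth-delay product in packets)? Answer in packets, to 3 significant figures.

361 packets

Propagation delay = 3500000 / 185000000 = 0.0189189 s.
BDP = R × t_prop = 1130000000 × 0.0189189 = 21378400 bits.
In packets of 59200 bits: 361 packets.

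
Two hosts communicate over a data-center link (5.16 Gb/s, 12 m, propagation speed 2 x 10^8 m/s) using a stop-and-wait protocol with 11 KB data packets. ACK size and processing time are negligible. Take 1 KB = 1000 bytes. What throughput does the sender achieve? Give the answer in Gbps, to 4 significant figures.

5.124 Gbps

t_tx = L/R = 88000/5160000000 = 1.70543e-05 s.
t_prop = 12/200000000 = 6e-08 s; RTT = 1.2e-07 s.
Cycle = t_tx + RTT = 1.71743e-05 s.
Throughput = L / cycle = 88000 / 1.71743e-05 = 5.124 Gbps.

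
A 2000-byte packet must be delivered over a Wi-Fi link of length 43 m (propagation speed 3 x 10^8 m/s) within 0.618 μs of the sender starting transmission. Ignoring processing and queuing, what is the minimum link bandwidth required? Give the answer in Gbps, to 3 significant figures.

L = 16000 bits.
Propagation delay = 43 / 300000000 = 0.143333 μs.
Transmission budget = 0.618 − 0.143333 = 0.474667 μs.
R ≥ L / t_tx = 16000 bits / 4.74667e-07 s = 33.7 Gbps.

33.7 Gbps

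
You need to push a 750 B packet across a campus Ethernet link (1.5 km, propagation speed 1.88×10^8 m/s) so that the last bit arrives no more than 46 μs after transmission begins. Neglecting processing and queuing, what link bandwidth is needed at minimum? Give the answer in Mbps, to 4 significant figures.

L = 6000 bits.
Propagation delay = 1500 / 188000000 = 7.97872 μs.
Transmission budget = 46 − 7.97872 = 38.0213 μs.
R ≥ L / t_tx = 6000 bits / 3.80213e-05 s = 157.8 Mbps.

157.8 Mbps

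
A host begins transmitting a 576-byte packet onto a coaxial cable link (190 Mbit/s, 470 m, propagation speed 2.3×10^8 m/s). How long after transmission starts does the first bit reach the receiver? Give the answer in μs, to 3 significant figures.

2.04 μs

First bit experiences only propagation delay: d/s = 470/2.3e+08 = 2.04 μs.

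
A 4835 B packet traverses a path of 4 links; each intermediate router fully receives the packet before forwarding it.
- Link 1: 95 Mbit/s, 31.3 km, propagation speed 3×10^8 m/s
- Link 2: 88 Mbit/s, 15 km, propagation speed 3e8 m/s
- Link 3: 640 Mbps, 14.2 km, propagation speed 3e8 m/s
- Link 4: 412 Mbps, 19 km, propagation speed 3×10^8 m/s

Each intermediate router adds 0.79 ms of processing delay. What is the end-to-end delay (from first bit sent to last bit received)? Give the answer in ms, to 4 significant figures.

3.636 ms

L = 4835 × 8 = 38680 bits.
Transmission delays (L/R per hop): 0.407158, 0.439545, 0.0604375, 0.0938835 ms; sum = 1.00102 ms.
Propagation delays (d/s per hop): 0.104333, 0.05, 0.0473333, 0.0633333 ms; sum = 0.265 ms.
Processing at 3 router(s): 3 × 0.79 ms = 2.37 ms.
End-to-end = 3.636 ms.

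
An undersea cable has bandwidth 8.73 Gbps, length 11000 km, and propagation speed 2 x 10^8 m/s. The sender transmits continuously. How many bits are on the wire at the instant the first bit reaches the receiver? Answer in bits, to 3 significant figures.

Propagation delay = 11000000 / 200000000 = 0.055 s.
BDP = R × t_prop = 8730000000 × 0.055 = 480150000 bits.

480000000 bits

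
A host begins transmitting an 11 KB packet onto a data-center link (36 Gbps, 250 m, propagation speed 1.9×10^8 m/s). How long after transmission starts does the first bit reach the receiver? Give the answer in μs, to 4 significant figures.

1.316 μs

First bit experiences only propagation delay: d/s = 250/190000000 = 1.316 μs.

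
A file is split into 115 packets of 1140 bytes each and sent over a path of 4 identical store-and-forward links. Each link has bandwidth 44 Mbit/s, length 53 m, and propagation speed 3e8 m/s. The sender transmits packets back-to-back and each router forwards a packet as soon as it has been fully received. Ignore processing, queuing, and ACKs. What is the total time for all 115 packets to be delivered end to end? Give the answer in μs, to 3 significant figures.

Per-hop transmission t_tx = L/R = 9120/44000000 = 207.273 μs.
Per-hop propagation t_prop = 53/300000000 = 0.176667 μs.
Pipeline fill: first packet needs 4·t_tx to clear all hops; remaining 114 packets each add one t_tx.
Total = (4+115-1)·t_tx + 4·t_prop = 118·207.273 + 4·0.176667 = 24500 μs.

24500 μs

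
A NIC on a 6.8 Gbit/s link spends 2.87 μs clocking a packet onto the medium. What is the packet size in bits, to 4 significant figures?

L = R × t_tx = 6800000000 b/s × 2.87e-06 s = 19516 bits.

19520 bits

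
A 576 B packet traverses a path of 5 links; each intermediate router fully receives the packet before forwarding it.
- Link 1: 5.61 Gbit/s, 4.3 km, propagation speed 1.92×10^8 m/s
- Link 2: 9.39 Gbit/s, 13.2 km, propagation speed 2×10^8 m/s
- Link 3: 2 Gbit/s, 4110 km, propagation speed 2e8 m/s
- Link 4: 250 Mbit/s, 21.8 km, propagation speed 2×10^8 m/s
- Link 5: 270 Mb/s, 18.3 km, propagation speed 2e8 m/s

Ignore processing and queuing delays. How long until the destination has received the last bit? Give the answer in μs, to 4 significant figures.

20880 μs

L = 576 × 8 = 4608 bits.
Transmission delays (L/R per hop): 0.82139, 0.490735, 2.304, 18.432, 17.0667 μs; sum = 39.1148 μs.
Propagation delays (d/s per hop): 22.3958, 66, 20550, 109, 91.5 μs; sum = 20838.9 μs.
End-to-end = 20880 μs.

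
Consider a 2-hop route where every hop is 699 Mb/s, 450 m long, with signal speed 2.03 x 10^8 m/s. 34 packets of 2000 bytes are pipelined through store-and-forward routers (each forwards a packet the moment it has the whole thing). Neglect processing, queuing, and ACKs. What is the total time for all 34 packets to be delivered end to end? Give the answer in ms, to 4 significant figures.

Per-hop transmission t_tx = L/R = 16000/699000000 = 0.0228898 ms.
Per-hop propagation t_prop = 450/2.03e+08 = 0.00221675 ms.
Pipeline fill: first packet needs 2·t_tx to clear all hops; remaining 33 packets each add one t_tx.
Total = (2+34-1)·t_tx + 2·t_prop = 35·0.0228898 + 2·0.00221675 = 0.8056 ms.

0.8056 ms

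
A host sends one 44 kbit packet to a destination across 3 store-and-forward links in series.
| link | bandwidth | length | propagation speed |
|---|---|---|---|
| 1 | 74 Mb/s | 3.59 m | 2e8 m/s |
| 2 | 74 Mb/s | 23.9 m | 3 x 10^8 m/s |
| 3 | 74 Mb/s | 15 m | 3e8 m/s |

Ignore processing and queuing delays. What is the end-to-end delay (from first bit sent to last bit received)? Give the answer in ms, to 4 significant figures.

L = 44000 bits.
Transmission delay per hop = L/R = 44000/74000000 = 0.594595 ms; 3 hops → 1.78378 ms.
Propagation delays (d/s per hop): 1.795e-05, 7.96667e-05, 5e-05 ms; sum = 0.000147617 ms.
End-to-end = 1.784 ms.

1.784 ms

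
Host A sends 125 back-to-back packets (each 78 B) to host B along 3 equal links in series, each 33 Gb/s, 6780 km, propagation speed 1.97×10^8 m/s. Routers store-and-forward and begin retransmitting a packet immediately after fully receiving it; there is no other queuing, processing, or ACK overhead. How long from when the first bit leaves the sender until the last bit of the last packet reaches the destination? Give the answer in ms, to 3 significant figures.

103 ms

Per-hop transmission t_tx = L/R = 624/33000000000 = 1.89091e-05 ms.
Per-hop propagation t_prop = 6780000/197000000 = 34.4162 ms.
Pipeline fill: first packet needs 3·t_tx to clear all hops; remaining 124 packets each add one t_tx.
Total = (3+125-1)·t_tx + 3·t_prop = 127·1.89091e-05 + 3·34.4162 = 103 ms.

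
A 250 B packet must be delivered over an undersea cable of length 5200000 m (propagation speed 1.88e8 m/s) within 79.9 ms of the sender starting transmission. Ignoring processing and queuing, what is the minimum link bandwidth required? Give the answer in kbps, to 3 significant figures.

38.3 kbps

L = 2000 bits.
Propagation delay = 5200000 / 188000000 = 27.6596 ms.
Transmission budget = 79.9 − 27.6596 = 52.2404 ms.
R ≥ L / t_tx = 2000 bits / 0.0522404 s = 38.3 kbps.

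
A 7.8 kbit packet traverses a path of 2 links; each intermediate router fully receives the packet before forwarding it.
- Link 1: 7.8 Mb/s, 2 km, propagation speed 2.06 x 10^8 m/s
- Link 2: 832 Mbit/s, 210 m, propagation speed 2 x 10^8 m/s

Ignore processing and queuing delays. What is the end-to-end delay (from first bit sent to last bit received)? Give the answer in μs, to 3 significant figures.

L = 7800 bits.
Transmission delays (L/R per hop): 1000, 9.375 μs; sum = 1009.38 μs.
Propagation delays (d/s per hop): 9.70874, 1.05 μs; sum = 10.7587 μs.
End-to-end = 1020 μs.

1020 μs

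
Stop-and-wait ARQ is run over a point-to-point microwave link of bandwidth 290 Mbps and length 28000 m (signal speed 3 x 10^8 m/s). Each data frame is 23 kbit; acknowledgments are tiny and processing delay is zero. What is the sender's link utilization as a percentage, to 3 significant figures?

t_tx = L/R = 23000/290000000 = 7.93103e-05 s.
t_prop = 28000/300000000 = 9.33333e-05 s; RTT = 0.000186667 s.
Cycle = t_tx + RTT = 0.000265977 s.
Utilization = t_tx / cycle = 7.93103e-05/0.000265977 = 29.8 %.

29.8 %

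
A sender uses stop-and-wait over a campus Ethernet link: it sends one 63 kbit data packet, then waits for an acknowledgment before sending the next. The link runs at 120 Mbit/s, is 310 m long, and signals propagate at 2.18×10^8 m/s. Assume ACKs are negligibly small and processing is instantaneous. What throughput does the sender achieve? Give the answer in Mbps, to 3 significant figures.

119 Mbps

t_tx = L/R = 63000/120000000 = 0.000525 s.
t_prop = 310/2.18e+08 = 1.42202e-06 s; RTT = 2.84404e-06 s.
Cycle = t_tx + RTT = 0.000527844 s.
Throughput = L / cycle = 63000 / 0.000527844 = 119 Mbps.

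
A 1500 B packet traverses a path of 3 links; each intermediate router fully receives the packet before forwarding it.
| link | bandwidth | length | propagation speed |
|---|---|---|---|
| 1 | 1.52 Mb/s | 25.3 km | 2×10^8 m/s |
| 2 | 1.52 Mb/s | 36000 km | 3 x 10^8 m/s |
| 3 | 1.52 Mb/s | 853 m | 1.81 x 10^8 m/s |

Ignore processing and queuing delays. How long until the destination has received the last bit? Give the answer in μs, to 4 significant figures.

L = 1500 × 8 = 12000 bits.
Transmission delay per hop = L/R = 12000/1520000 = 7894.74 μs; 3 hops → 23684.2 μs.
Propagation delays (d/s per hop): 126.5, 120000, 4.71271 μs; sum = 120131 μs.
End-to-end = 143800 μs.

143800 μs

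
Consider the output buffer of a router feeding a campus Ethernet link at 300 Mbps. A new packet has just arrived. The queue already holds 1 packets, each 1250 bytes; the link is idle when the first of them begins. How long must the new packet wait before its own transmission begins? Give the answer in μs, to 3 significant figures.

33.3 μs

Each queued packet: L/R = 10000/300000000 = 33.3333 μs.
1 queued → 33.3333 μs.
Queuing delay = 33.3 μs.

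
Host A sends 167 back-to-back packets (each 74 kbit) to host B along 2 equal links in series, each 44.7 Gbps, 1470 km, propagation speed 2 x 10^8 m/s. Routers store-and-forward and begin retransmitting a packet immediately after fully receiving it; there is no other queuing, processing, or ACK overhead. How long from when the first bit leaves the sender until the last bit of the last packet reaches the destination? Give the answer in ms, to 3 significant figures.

Per-hop transmission t_tx = L/R = 74000/44700000000 = 0.00165548 ms.
Per-hop propagation t_prop = 1470000/200000000 = 7.35 ms.
Pipeline fill: first packet needs 2·t_tx to clear all hops; remaining 166 packets each add one t_tx.
Total = (2+167-1)·t_tx + 2·t_prop = 168·0.00165548 + 2·7.35 = 15.0 ms.

15.0 ms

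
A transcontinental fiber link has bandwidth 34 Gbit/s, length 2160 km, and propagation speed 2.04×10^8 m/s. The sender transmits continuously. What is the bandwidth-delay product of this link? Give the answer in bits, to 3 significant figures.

Propagation delay = 2160000 / 204000000 = 0.0105882 s.
BDP = R × t_prop = 34000000000 × 0.0105882 = 360000000 bits.

360000000 bits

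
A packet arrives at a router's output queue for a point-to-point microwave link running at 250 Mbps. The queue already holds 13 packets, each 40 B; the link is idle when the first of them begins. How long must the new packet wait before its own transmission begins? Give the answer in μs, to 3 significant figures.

16.6 μs

Each queued packet: L/R = 320/250000000 = 1.28 μs.
13 queued → 16.64 μs.
Queuing delay = 16.6 μs.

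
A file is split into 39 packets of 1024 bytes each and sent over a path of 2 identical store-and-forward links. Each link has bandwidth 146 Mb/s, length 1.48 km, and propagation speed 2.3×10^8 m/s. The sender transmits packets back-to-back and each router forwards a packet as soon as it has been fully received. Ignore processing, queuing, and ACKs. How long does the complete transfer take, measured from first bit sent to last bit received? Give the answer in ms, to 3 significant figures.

2.26 ms

Per-hop transmission t_tx = L/R = 8192/146000000 = 0.0561096 ms.
Per-hop propagation t_prop = 1480/2.3e+08 = 0.00643478 ms.
Pipeline fill: first packet needs 2·t_tx to clear all hops; remaining 38 packets each add one t_tx.
Total = (2+39-1)·t_tx + 2·t_prop = 40·0.0561096 + 2·0.00643478 = 2.26 ms.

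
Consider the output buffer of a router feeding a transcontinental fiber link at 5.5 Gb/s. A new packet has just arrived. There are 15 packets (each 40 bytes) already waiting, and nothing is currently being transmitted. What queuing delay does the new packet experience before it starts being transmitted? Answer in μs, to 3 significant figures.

0.873 μs

Each queued packet: L/R = 320/5500000000 = 0.0581818 μs.
15 queued → 0.872727 μs.
Queuing delay = 0.873 μs.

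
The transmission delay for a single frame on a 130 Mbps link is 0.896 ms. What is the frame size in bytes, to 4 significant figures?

14560 bytes

L = R × t_tx = 130000000 b/s × 0.000896 s = 116480 bits.
In bytes: 116480 / 8 = 14560 bytes.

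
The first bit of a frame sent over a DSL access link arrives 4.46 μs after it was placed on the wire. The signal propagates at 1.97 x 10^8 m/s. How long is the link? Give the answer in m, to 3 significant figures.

d = s × t_prop = 197000000 × 4.46e-06 = 879 m.

879 m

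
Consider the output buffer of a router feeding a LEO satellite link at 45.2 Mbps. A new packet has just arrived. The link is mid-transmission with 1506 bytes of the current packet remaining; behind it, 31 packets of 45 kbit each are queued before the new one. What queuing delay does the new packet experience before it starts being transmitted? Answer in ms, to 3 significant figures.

Each queued packet: L/R = 45000/45200000 = 0.995575 ms.
31 queued → 30.8628 ms.
Plus remaining 12048 bits of current packet: 0.266549 ms.
Queuing delay = 31.1 ms.

31.1 ms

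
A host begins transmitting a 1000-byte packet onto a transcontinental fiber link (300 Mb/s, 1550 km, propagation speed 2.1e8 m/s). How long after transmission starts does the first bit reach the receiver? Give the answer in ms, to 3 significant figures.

7.38 ms

First bit experiences only propagation delay: d/s = 1550000/210000000 = 7.38 ms.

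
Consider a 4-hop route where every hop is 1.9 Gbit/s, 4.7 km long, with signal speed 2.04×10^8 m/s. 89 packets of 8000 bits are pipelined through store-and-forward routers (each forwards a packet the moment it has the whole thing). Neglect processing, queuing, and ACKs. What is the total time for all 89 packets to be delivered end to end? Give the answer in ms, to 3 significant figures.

0.480 ms

Per-hop transmission t_tx = L/R = 8000/1900000000 = 0.00421053 ms.
Per-hop propagation t_prop = 4700/204000000 = 0.0230392 ms.
Pipeline fill: first packet needs 4·t_tx to clear all hops; remaining 88 packets each add one t_tx.
Total = (4+89-1)·t_tx + 4·t_prop = 92·0.00421053 + 4·0.0230392 = 0.480 ms.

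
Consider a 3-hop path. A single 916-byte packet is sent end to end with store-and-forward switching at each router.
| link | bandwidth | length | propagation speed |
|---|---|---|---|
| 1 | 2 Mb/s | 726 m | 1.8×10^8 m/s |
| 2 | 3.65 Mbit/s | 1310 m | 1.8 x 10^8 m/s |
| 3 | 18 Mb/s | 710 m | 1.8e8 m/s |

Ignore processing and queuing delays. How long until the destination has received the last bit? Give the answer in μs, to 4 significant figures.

6094 μs

L = 916 × 8 = 7328 bits.
Transmission delays (L/R per hop): 3664, 2007.67, 407.111 μs; sum = 6078.78 μs.
Propagation delays (d/s per hop): 4.03333, 7.27778, 3.94444 μs; sum = 15.2556 μs.
End-to-end = 6094 μs.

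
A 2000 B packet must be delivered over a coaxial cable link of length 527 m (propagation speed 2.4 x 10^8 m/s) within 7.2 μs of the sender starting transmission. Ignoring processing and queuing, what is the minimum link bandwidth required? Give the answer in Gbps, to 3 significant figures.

L = 16000 bits.
Propagation delay = 527 / 240000000 = 2.19583 μs.
Transmission budget = 7.2 − 2.19583 = 5.00417 μs.
R ≥ L / t_tx = 16000 bits / 5.00417e-06 s = 3.20 Gbps.

3.20 Gbps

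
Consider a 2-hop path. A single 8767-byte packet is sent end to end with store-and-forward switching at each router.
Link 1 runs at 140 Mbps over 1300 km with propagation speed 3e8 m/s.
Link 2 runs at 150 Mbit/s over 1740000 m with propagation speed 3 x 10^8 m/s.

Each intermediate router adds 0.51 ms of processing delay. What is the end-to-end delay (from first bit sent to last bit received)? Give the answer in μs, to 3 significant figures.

11600 μs

L = 8767 × 8 = 70136 bits.
Transmission delays (L/R per hop): 500.971, 467.573 μs; sum = 968.545 μs.
Propagation delays (d/s per hop): 4333.33, 5800 μs; sum = 10133.3 μs.
Processing at 1 router(s): 1 × 0.51 ms = 510 μs.
End-to-end = 11600 μs.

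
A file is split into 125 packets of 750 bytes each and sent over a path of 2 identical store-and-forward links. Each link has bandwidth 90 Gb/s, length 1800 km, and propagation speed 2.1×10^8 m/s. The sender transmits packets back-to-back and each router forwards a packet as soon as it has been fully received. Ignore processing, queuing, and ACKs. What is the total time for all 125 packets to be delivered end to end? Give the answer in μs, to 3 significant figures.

17200 μs

Per-hop transmission t_tx = L/R = 6000/90000000000 = 0.0666667 μs.
Per-hop propagation t_prop = 1800000/210000000 = 8571.43 μs.
Pipeline fill: first packet needs 2·t_tx to clear all hops; remaining 124 packets each add one t_tx.
Total = (2+125-1)·t_tx + 2·t_prop = 126·0.0666667 + 2·8571.43 = 17200 μs.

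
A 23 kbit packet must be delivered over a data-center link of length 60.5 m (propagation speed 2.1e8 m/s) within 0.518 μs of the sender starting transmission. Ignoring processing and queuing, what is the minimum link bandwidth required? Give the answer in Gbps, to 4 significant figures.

100.0 Gbps

Propagation delay = 60.5 / 210000000 = 0.288095 μs.
Transmission budget = 0.518 − 0.288095 = 0.229905 μs.
R ≥ L / t_tx = 23000 bits / 2.29905e-07 s = 100.0 Gbps.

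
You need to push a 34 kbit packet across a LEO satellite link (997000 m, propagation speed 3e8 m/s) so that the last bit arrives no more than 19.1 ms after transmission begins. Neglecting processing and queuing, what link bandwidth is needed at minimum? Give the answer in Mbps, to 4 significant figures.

2.155 Mbps

Propagation delay = 997000 / 300000000 = 3.32333 ms.
Transmission budget = 19.1 − 3.32333 = 15.7767 ms.
R ≥ L / t_tx = 34000 bits / 0.0157767 s = 2.155 Mbps.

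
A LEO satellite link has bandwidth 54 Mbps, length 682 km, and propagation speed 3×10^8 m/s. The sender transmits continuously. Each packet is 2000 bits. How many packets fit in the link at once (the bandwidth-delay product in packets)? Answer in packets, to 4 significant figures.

61.38 packets

Propagation delay = 682000 / 300000000 = 0.00227333 s.
BDP = R × t_prop = 54000000 × 0.00227333 = 122760 bits.
In packets of 2000 bits: 61.38 packets.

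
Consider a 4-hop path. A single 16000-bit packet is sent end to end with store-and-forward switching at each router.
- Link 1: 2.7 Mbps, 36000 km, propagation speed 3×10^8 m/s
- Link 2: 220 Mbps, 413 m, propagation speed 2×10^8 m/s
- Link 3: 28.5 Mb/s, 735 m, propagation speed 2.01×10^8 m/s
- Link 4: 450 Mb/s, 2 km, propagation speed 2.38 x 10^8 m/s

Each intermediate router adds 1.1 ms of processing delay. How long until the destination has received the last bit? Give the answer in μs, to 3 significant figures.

130000 μs

Transmission delays (L/R per hop): 5925.93, 72.7273, 561.404, 35.5556 μs; sum = 6595.61 μs.
Propagation delays (d/s per hop): 120000, 2.065, 3.65672, 8.40336 μs; sum = 120014 μs.
Processing at 3 router(s): 3 × 1.1 ms = 3300 μs.
End-to-end = 130000 μs.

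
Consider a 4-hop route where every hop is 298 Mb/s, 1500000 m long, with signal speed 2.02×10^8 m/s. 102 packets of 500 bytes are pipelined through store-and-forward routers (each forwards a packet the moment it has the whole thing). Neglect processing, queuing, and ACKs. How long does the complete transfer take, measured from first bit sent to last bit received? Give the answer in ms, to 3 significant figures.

31.1 ms

Per-hop transmission t_tx = L/R = 4000/298000000 = 0.0134228 ms.
Per-hop propagation t_prop = 1500000/202000000 = 7.42574 ms.
Pipeline fill: first packet needs 4·t_tx to clear all hops; remaining 101 packets each add one t_tx.
Total = (4+102-1)·t_tx + 4·t_prop = 105·0.0134228 + 4·7.42574 = 31.1 ms.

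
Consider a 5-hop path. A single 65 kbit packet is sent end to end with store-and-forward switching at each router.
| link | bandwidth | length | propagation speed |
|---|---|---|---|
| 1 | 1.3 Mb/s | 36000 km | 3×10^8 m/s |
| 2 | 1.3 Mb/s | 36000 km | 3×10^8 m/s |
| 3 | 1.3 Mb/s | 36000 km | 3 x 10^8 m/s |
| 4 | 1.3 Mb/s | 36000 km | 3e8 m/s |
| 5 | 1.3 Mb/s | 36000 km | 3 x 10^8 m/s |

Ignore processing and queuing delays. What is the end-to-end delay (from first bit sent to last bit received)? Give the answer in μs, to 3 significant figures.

850000 μs

L = 65000 bits.
Transmission delay per hop = L/R = 65000/1300000 = 50000 μs; 5 hops → 250000 μs.
Propagation delays (d/s per hop): 120000, 120000, 120000, 120000, 120000 μs; sum = 600000 μs.
End-to-end = 850000 μs.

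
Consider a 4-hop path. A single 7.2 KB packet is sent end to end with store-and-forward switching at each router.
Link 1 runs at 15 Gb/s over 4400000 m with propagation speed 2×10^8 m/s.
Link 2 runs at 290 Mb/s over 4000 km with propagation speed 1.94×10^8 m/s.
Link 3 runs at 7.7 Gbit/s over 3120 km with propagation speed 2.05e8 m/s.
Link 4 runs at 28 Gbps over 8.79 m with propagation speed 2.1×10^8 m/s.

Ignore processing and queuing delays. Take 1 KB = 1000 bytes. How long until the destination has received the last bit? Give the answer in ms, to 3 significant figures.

58.1 ms

L = 57600 bits.
Transmission delays (L/R per hop): 0.00384, 0.198621, 0.00748052, 0.00205714 ms; sum = 0.211998 ms.
Propagation delays (d/s per hop): 22, 20.6186, 15.2195, 4.18571e-05 ms; sum = 57.8381 ms.
End-to-end = 58.1 ms.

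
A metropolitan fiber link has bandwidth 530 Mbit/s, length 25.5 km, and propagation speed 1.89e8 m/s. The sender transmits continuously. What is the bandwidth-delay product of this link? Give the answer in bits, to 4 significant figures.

71510 bits

Propagation delay = 25500 / 189000000 = 0.000134921 s.
BDP = R × t_prop = 530000000 × 0.000134921 = 71507.9 bits.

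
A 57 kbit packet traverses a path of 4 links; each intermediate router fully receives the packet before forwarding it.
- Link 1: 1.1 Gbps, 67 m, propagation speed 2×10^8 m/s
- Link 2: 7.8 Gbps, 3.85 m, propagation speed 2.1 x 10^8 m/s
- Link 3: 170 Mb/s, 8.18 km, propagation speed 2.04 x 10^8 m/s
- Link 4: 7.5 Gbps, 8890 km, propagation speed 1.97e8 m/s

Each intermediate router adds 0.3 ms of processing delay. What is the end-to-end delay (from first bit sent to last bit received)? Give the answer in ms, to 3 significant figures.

L = 57000 bits.
Transmission delays (L/R per hop): 0.0518182, 0.00730769, 0.335294, 0.0076 ms; sum = 0.40202 ms.
Propagation delays (d/s per hop): 0.000335, 1.83333e-05, 0.040098, 45.1269 ms; sum = 45.1674 ms.
Processing at 3 router(s): 3 × 0.3 ms = 0.9 ms.
End-to-end = 46.5 ms.

46.5 ms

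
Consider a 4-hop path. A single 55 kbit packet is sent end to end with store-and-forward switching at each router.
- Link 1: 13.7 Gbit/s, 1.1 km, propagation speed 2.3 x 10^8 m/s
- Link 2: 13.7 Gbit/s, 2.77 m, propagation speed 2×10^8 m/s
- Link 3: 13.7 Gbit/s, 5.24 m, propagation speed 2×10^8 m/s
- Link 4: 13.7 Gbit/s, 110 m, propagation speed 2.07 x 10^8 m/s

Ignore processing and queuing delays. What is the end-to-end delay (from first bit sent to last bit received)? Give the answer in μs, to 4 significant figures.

L = 55000 bits.
Transmission delay per hop = L/R = 55000/13700000000 = 4.0146 μs; 4 hops → 16.0584 μs.
Propagation delays (d/s per hop): 4.78261, 0.01385, 0.0262, 0.531401 μs; sum = 5.35406 μs.
End-to-end = 21.41 μs.

21.41 μs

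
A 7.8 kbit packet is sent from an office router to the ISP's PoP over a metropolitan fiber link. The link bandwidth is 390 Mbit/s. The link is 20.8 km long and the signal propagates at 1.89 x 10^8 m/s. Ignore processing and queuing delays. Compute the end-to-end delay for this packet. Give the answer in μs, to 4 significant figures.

L = 7800 bits.
Transmission delay = L/R = 7800 / 390000000 = 20 μs.
Propagation delay = d/s = 20800 m / 189000000 m/s = 110.053 μs.
Total = 130.1 μs.

130.1 μs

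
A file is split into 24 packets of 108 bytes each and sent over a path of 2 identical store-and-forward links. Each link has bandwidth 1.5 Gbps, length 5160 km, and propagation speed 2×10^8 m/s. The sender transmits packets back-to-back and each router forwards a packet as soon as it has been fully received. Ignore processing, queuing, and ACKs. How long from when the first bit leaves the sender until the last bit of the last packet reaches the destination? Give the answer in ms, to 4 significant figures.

51.61 ms

Per-hop transmission t_tx = L/R = 864/1500000000 = 0.000576 ms.
Per-hop propagation t_prop = 5160000/200000000 = 25.8 ms.
Pipeline fill: first packet needs 2·t_tx to clear all hops; remaining 23 packets each add one t_tx.
Total = (2+24-1)·t_tx + 2·t_prop = 25·0.000576 + 2·25.8 = 51.61 ms.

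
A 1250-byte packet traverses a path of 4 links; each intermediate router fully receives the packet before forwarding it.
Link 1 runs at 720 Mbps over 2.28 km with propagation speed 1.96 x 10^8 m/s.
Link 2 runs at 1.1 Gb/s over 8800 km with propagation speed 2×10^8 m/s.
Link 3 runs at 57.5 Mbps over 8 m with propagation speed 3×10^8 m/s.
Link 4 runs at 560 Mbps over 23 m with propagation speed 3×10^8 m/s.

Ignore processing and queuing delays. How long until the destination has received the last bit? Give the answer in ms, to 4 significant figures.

L = 1250 × 8 = 10000 bits.
Transmission delays (L/R per hop): 0.0138889, 0.00909091, 0.173913, 0.0178571 ms; sum = 0.21475 ms.
Propagation delays (d/s per hop): 0.0116327, 44, 2.66667e-05, 7.66667e-05 ms; sum = 44.0117 ms.
End-to-end = 44.23 ms.

44.23 ms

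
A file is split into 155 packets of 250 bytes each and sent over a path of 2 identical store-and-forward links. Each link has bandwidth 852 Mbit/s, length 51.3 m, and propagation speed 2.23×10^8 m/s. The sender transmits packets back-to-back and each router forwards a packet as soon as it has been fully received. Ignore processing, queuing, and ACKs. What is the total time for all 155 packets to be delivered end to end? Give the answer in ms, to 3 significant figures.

0.367 ms

Per-hop transmission t_tx = L/R = 2000/852000000 = 0.00234742 ms.
Per-hop propagation t_prop = 51.3/223000000 = 0.000230045 ms.
Pipeline fill: first packet needs 2·t_tx to clear all hops; remaining 154 packets each add one t_tx.
Total = (2+155-1)·t_tx + 2·t_prop = 156·0.00234742 + 2·0.000230045 = 0.367 ms.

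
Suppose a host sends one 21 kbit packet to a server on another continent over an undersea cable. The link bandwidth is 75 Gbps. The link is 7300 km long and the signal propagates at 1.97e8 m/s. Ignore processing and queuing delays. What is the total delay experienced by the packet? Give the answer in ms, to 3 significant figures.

L = 21000 bits.
Transmission delay = L/R = 21000 / 75000000000 = 0.00028 ms.
Propagation delay = d/s = 7300000 m / 197000000 m/s = 37.0558 ms.
Total = 37.1 ms.

37.1 ms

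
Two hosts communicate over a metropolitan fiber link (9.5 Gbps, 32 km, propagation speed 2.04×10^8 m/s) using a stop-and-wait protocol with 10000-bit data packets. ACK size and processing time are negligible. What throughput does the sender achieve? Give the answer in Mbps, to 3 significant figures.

31.8 Mbps

t_tx = L/R = 10000/9500000000 = 1.05263e-06 s.
t_prop = 32000/204000000 = 0.000156863 s; RTT = 0.000313725 s.
Cycle = t_tx + RTT = 0.000314778 s.
Throughput = L / cycle = 10000 / 0.000314778 = 31.8 Mbps.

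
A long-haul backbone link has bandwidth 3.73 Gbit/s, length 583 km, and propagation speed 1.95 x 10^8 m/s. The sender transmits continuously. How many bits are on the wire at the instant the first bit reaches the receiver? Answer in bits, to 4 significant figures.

11150000 bits

Propagation delay = 583000 / 195000000 = 0.00298974 s.
BDP = R × t_prop = 3730000000 × 0.00298974 = 11151700 bits.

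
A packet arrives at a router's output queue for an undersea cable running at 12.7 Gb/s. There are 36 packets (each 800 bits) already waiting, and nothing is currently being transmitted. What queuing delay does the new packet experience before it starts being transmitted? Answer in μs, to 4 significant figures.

Each queued packet: L/R = 800/12700000000 = 0.0629921 μs.
36 queued → 2.26772 μs.
Queuing delay = 2.268 μs.

2.268 μs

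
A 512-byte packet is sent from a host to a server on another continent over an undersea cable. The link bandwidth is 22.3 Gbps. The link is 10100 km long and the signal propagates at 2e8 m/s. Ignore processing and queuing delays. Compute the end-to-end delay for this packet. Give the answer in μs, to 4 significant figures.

L = 512 × 8 = 4096 bits.
Transmission delay = L/R = 4096 / 22300000000 = 0.183677 μs.
Propagation delay = d/s = 10100000 m / 200000000 m/s = 50500 μs.
Total = 50500 μs.

50500 μs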